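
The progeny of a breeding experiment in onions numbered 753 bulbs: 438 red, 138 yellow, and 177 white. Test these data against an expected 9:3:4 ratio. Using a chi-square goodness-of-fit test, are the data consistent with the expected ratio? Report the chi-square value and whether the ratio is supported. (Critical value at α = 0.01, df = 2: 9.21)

The 9:3:4 ratio has 16 parts, so with N = 753 the expected counts are:
  red: 753 × 9/16 = 423.5625
  yellow: 753 × 3/16 = 141.1875
  white: 753 × 4/16 = 188.25
χ² = Σ (O − E)² / E
  red: (438 − 423.5625)² / 423.5625 = 0.4921
  yellow: (138 − 141.1875)² / 141.1875 = 0.0720
  white: (177 − 188.25)² / 188.25 = 0.6723
χ² = 0.4921 + 0.0720 + 0.6723 = 1.2364 ≈ 1.236
Degrees of freedom = 3 − 1 = 2; critical value at α = 0.01 is 9.21.
Since 1.236 < 9.21, we fail to reject the null hypothesis — the data are consistent with the 9:3:4 ratio.

1.236; consistent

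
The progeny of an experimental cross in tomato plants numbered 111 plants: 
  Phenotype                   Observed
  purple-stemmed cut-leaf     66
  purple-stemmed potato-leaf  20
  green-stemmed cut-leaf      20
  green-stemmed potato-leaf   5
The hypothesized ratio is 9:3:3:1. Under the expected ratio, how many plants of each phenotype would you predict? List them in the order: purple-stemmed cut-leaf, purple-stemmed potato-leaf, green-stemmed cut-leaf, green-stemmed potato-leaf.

62.4375, 20.8125, 20.8125, 6.9375

Expected counts for N = 111 under a 9:3:3:1 ratio (total parts = 16):
  purple-stemmed cut-leaf: 111 × 9/16 = 62.4375
  purple-stemmed potato-leaf: 111 × 3/16 = 20.8125
  green-stemmed cut-leaf: 111 × 3/16 = 20.8125
  green-stemmed potato-leaf: 111 × 1/16 = 6.9375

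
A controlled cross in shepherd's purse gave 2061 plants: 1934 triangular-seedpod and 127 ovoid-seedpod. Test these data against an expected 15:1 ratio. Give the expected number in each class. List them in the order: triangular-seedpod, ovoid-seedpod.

1932.1875, 128.8125

Under the 15:1 hypothesis (Σ ratio = 16, N = 2061):
  triangular-seedpod: 2061 × 15/16 = 1932.1875
  ovoid-seedpod: 2061 × 1/16 = 128.8125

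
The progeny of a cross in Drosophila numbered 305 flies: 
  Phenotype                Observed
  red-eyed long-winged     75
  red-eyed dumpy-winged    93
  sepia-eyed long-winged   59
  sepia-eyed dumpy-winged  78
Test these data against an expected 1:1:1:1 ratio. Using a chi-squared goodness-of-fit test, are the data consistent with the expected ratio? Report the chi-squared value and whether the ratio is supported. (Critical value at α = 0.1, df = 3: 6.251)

Under the 1:1:1:1 hypothesis (Σ ratio = 4, N = 305):
  red-eyed long-winged: 305 × 1/4 = 76.25
  red-eyed dumpy-winged: 305 × 1/4 = 76.25
  sepia-eyed long-winged: 305 × 1/4 = 76.25
  sepia-eyed dumpy-winged: 305 × 1/4 = 76.25
χ² = Σ (O − E)² / E
  red-eyed long-winged: (75 − 76.25)² / 76.25 = 0.0205
  red-eyed dumpy-winged: (93 − 76.25)² / 76.25 = 3.6795
  sepia-eyed long-winged: (59 − 76.25)² / 76.25 = 3.9025
  sepia-eyed dumpy-winged: (78 − 76.25)² / 76.25 = 0.0402
χ² = 0.0205 + 3.6795 + 3.9025 + 0.0402 = 7.6427 ≈ 7.643
Degrees of freedom = 4 − 1 = 3; critical value at α = 0.1 is 6.251.
Since 7.643 > 6.251, we reject the null hypothesis — the data do not fit the 1:1:1:1 ratio.

7.643; not consistent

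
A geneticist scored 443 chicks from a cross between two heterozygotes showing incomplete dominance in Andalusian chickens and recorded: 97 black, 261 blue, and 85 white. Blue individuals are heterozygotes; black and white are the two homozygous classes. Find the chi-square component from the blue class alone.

With incomplete dominance, a heterozygote × heterozygote cross gives a 1:2:1 phenotypic ratio.
Under the 1:2:1 hypothesis (Σ ratio = 4, N = 443):
  black: 443 × 1/4 = 110.75
  blue: 443 × 2/4 = 221.5
  white: 443 × 1/4 = 110.75
Contribution of blue: (261 − 221.5)² / 221.5 = 7.0440

7.044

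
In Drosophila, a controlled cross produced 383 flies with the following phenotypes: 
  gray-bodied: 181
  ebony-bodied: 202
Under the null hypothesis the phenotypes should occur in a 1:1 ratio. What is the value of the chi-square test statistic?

1.151

Total ratio parts = 2. Expected numbers out of 383:
  gray-bodied: 383 × 1/2 = 191.5
  ebony-bodied: 383 × 1/2 = 191.5
χ² = Σ (O − E)² / E
  gray-bodied: (181 − 191.5)² / 191.5 = 0.5757
  ebony-bodied: (202 − 191.5)² / 191.5 = 0.5757
χ² = 0.5757 + 0.5757 = 1.1514 ≈ 1.151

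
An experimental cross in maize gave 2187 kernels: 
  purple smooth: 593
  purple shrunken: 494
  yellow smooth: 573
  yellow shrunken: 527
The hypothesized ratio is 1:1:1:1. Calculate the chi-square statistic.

10.975

Expected counts for N = 2187 under a 1:1:1:1 ratio (total parts = 4):
  purple smooth: 2187 × 1/4 = 546.75
  purple shrunken: 2187 × 1/4 = 546.75
  yellow smooth: 2187 × 1/4 = 546.75
  yellow shrunken: 2187 × 1/4 = 546.75
χ² = Σ (O − E)² / E
  purple smooth: (593 − 546.75)² / 546.75 = 3.9123
  purple shrunken: (494 − 546.75)² / 546.75 = 5.0893
  yellow smooth: (573 − 546.75)² / 546.75 = 1.2603
  yellow shrunken: (527 − 546.75)² / 546.75 = 0.7134
χ² = 3.9123 + 5.0893 + 1.2603 + 0.7134 = 10.9753 ≈ 10.975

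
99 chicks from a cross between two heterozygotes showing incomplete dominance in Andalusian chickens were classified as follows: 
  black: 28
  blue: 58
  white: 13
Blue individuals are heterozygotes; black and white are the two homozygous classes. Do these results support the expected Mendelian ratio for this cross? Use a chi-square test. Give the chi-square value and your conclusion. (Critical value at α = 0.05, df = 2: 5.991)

With incomplete dominance, a heterozygote × heterozygote cross gives a 1:2:1 phenotypic ratio.
The 1:2:1 ratio has 4 parts, so with N = 99 the expected counts are:
  black: 99 × 1/4 = 24.75
  blue: 99 × 2/4 = 49.5
  white: 99 × 1/4 = 24.75
χ² = Σ (O − E)² / E
  black: (28 − 24.75)² / 24.75 = 0.4268
  blue: (58 − 49.5)² / 49.5 = 1.4596
  white: (13 − 24.75)² / 24.75 = 5.5783
χ² = 0.4268 + 1.4596 + 5.5783 = 7.4647 ≈ 7.465
Degrees of freedom = 3 − 1 = 2; critical value at α = 0.05 is 5.991.
Since 7.465 > 5.991, we reject the null hypothesis — the data do not fit the 1:2:1 ratio.

7.465; not consistent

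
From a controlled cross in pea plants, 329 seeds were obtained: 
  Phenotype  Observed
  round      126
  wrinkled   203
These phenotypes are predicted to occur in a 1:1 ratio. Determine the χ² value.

18.021

The 1:1 ratio has 2 parts, so with N = 329 the expected counts are:
  round: 329 × 1/2 = 164.5
  wrinkled: 329 × 1/2 = 164.5
χ² = Σ (O − E)² / E
  round: (126 − 164.5)² / 164.5 = 9.0106
  wrinkled: (203 − 164.5)² / 164.5 = 9.0106
χ² = 9.0106 + 9.0106 = 18.0212 ≈ 18.021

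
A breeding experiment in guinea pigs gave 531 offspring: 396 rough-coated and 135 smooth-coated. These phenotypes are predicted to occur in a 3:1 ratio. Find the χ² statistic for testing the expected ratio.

0.051

Expected counts for N = 531 under a 3:1 ratio (total parts = 4):
  rough-coated: 531 × 3/4 = 398.25
  smooth-coated: 531 × 1/4 = 132.75
χ² = Σ (O − E)² / E
  rough-coated: (396 − 398.25)² / 398.25 = 0.0127
  smooth-coated: (135 − 132.75)² / 132.75 = 0.0381
χ² = 0.0127 + 0.0381 = 0.0508 ≈ 0.051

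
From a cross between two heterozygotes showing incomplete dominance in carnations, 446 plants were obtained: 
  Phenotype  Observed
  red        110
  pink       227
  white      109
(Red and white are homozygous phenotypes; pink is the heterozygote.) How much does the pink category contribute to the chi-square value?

0.072

With incomplete dominance, a heterozygote × heterozygote cross gives a 1:2:1 phenotypic ratio.
Total ratio parts = 4. Expected numbers out of 446:
  red: 446 × 1/4 = 111.5
  pink: 446 × 2/4 = 223
  white: 446 × 1/4 = 111.5
Contribution of pink: (227 − 223)² / 223 = 0.0717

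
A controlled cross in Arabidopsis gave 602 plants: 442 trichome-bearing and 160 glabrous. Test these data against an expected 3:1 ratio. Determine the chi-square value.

Under the 3:1 hypothesis (Σ ratio = 4, N = 602):
  trichome-bearing: 602 × 3/4 = 451.5
  glabrous: 602 × 1/4 = 150.5
χ² = Σ (O − E)² / E
  trichome-bearing: (442 − 451.5)² / 451.5 = 0.1999
  glabrous: (160 − 150.5)² / 150.5 = 0.5997
χ² = 0.1999 + 0.5997 = 0.7996 ≈ 0.800

0.800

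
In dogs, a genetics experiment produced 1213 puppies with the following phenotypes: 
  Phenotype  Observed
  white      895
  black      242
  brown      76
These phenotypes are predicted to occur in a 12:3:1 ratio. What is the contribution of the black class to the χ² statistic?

The 12:3:1 ratio has 16 parts, so with N = 1213 the expected counts are:
  white: 1213 × 12/16 = 909.75
  black: 1213 × 3/16 = 227.4375
  brown: 1213 × 1/16 = 75.8125
Contribution of black: (242 − 227.4375)² / 227.4375 = 0.9324

0.932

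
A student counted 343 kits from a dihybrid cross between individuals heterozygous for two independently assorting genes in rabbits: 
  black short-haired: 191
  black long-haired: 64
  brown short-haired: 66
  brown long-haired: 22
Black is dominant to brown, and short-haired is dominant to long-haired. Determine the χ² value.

0.080

A dihybrid F₂ with independent assortment and complete dominance at both loci gives a 9:3:3:1 phenotypic ratio.
Expected counts for N = 343 under a 9:3:3:1 ratio (total parts = 16):
  black short-haired: 343 × 9/16 = 192.9375
  black long-haired: 343 × 3/16 = 64.3125
  brown short-haired: 343 × 3/16 = 64.3125
  brown long-haired: 343 × 1/16 = 21.4375
χ² = Σ (O − E)² / E
  black short-haired: (191 − 192.9375)² / 192.9375 = 0.0195
  black long-haired: (64 − 64.3125)² / 64.3125 = 0.0015
  brown short-haired: (66 − 64.3125)² / 64.3125 = 0.0443
  brown long-haired: (22 − 21.4375)² / 21.4375 = 0.0148
χ² = 0.0195 + 0.0015 + 0.0443 + 0.0148 = 0.0801 ≈ 0.080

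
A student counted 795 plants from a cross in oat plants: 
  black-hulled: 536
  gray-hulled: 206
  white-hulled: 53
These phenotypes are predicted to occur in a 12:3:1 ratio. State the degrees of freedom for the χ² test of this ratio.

A goodness-of-fit test with 3 phenotype classes has df = 3 − 1 = 2.

2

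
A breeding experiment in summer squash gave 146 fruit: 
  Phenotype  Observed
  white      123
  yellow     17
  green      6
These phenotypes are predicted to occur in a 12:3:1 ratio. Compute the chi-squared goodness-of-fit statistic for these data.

6.667

Expected counts for N = 146 under a 12:3:1 ratio (total parts = 16):
  white: 146 × 12/16 = 109.5
  yellow: 146 × 3/16 = 27.375
  green: 146 × 1/16 = 9.125
χ² = Σ (O − E)² / E
  white: (123 − 109.5)² / 109.5 = 1.6644
  yellow: (17 − 27.375)² / 27.375 = 3.9321
  green: (6 − 9.125)² / 9.125 = 1.0702
χ² = 1.6644 + 3.9321 + 1.0702 = 6.6667 ≈ 6.667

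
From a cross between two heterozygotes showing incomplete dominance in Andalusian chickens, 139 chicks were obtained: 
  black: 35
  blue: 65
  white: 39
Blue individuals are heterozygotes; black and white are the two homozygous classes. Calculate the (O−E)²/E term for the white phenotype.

0.520

With incomplete dominance, a heterozygote × heterozygote cross gives a 1:2:1 phenotypic ratio.
Total ratio parts = 4. Expected numbers out of 139:
  black: 139 × 1/4 = 34.75
  blue: 139 × 2/4 = 69.5
  white: 139 × 1/4 = 34.75
Contribution of white: (39 − 34.75)² / 34.75 = 0.5198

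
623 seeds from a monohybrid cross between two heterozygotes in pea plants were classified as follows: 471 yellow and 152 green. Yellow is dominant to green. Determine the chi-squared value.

For a monohybrid cross between heterozygotes with complete dominance, the expected phenotypic ratio is 3:1.
Expected counts for N = 623 under a 3:1 ratio (total parts = 4):
  yellow: 623 × 3/4 = 467.25
  green: 623 × 1/4 = 155.75
χ² = Σ (O − E)² / E
  yellow: (471 − 467.25)² / 467.25 = 0.0301
  green: (152 − 155.75)² / 155.75 = 0.0903
χ² = 0.0301 + 0.0903 = 0.1204 ≈ 0.120

0.120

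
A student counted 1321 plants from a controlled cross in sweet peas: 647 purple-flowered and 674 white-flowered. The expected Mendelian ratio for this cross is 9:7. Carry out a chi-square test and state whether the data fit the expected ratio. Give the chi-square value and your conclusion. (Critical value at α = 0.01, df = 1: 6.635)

The 9:7 ratio has 16 parts, so with N = 1321 the expected counts are:
  purple-flowered: 1321 × 9/16 = 743.0625
  white-flowered: 1321 × 7/16 = 577.9375
χ² = Σ (O − E)² / E
  purple-flowered: (647 − 743.0625)² / 743.0625 = 12.4189
  white-flowered: (674 − 577.9375)² / 577.9375 = 15.9671
χ² = 12.4189 + 15.9671 = 28.386
Degrees of freedom = 2 − 1 = 1; critical value at α = 0.01 is 6.635.
Since 28.386 > 6.635, we reject the null hypothesis — the data do not fit the 9:7 ratio.

28.386; not consistent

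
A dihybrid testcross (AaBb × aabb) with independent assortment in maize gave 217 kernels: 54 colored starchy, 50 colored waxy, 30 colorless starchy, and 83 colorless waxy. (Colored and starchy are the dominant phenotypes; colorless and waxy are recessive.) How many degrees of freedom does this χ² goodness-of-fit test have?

3

A dihybrid testcross with independent assortment gives a 1:1:1:1 ratio.
A goodness-of-fit test with 4 phenotype classes has df = 4 − 1 = 3.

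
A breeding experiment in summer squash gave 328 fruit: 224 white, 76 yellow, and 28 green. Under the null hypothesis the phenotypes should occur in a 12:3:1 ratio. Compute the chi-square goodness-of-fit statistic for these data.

Total ratio parts = 16. Expected numbers out of 328:
  white: 328 × 12/16 = 246
  yellow: 328 × 3/16 = 61.5
  green: 328 × 1/16 = 20.5
χ² = Σ (O − E)² / E
  white: (224 − 246)² / 246 = 1.9675
  yellow: (76 − 61.5)² / 61.5 = 3.4187
  green: (28 − 20.5)² / 20.5 = 2.7439
χ² = 1.9675 + 3.4187 + 2.7439 = 8.1301 ≈ 8.130

8.130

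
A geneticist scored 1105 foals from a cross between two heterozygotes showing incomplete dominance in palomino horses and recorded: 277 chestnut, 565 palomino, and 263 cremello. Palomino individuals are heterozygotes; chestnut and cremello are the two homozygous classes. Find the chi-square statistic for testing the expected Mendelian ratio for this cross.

0.920

With incomplete dominance, a heterozygote × heterozygote cross gives a 1:2:1 phenotypic ratio.
Total ratio parts = 4. Expected numbers out of 1105:
  chestnut: 1105 × 1/4 = 276.25
  palomino: 1105 × 2/4 = 552.5
  cremello: 1105 × 1/4 = 276.25
χ² = Σ (O − E)² / E
  chestnut: (277 − 276.25)² / 276.25 = 0.0020
  palomino: (565 − 552.5)² / 552.5 = 0.2828
  cremello: (263 − 276.25)² / 276.25 = 0.6355
χ² = 0.0020 + 0.2828 + 0.6355 = 0.9203 ≈ 0.920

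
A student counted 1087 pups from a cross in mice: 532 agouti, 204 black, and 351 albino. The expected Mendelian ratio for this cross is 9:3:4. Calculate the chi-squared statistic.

33.432

Total ratio parts = 16. Expected numbers out of 1087:
  agouti: 1087 × 9/16 = 611.4375
  black: 1087 × 3/16 = 203.8125
  albino: 1087 × 4/16 = 271.75
χ² = Σ (O − E)² / E
  agouti: (532 − 611.4375)² / 611.4375 = 10.3205
  black: (204 − 203.8125)² / 203.8125 = 0.0002
  albino: (351 − 271.75)² / 271.75 = 23.1115
χ² = 10.3205 + 0.0002 + 23.1115 = 33.4322 ≈ 33.432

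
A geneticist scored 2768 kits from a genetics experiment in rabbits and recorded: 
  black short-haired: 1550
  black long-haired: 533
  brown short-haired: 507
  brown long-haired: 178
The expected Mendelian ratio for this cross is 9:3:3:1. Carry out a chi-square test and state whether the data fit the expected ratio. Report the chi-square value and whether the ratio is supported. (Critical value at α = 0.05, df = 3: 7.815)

Expected counts for N = 2768 under a 9:3:3:1 ratio (total parts = 16):
  black short-haired: 2768 × 9/16 = 1557
  black long-haired: 2768 × 3/16 = 519
  brown short-haired: 2768 × 3/16 = 519
  brown long-haired: 2768 × 1/16 = 173
χ² = Σ (O − E)² / E
  black short-haired: (1550 − 1557)² / 1557 = 0.0315
  black long-haired: (533 − 519)² / 519 = 0.3776
  brown short-haired: (507 − 519)² / 519 = 0.2775
  brown long-haired: (178 − 173)² / 173 = 0.1445
χ² = 0.0315 + 0.3776 + 0.2775 + 0.1445 = 0.8311 ≈ 0.831
Degrees of freedom = 4 − 1 = 3; critical value at α = 0.05 is 7.815.
Since 0.831 < 7.815, we fail to reject the null hypothesis — the data are consistent with the 9:3:3:1 ratio.

0.831; consistent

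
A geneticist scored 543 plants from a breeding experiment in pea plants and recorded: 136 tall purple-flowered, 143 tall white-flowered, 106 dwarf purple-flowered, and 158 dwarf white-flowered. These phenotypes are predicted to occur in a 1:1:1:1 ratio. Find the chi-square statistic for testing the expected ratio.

Expected counts for N = 543 under a 1:1:1:1 ratio (total parts = 4):
  tall purple-flowered: 543 × 1/4 = 135.75
  tall white-flowered: 543 × 1/4 = 135.75
  dwarf purple-flowered: 543 × 1/4 = 135.75
  dwarf white-flowered: 543 × 1/4 = 135.75
χ² = Σ (O − E)² / E
  tall purple-flowered: (136 − 135.75)² / 135.75 = 0.0005
  tall white-flowered: (143 − 135.75)² / 135.75 = 0.3872
  dwarf purple-flowered: (106 − 135.75)² / 135.75 = 6.5198
  dwarf white-flowered: (158 − 135.75)² / 135.75 = 3.6469
χ² = 0.0005 + 0.3872 + 6.5198 + 3.6469 = 10.5544 ≈ 10.554

10.554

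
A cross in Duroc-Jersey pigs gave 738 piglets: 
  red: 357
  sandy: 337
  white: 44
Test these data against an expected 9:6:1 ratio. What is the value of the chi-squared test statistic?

21.353

Under the 9:6:1 hypothesis (Σ ratio = 16, N = 738):
  red: 738 × 9/16 = 415.125
  sandy: 738 × 6/16 = 276.75
  white: 738 × 1/16 = 46.125
χ² = Σ (O − E)² / E
  red: (357 − 415.125)² / 415.125 = 8.1386
  sandy: (337 − 276.75)² / 276.75 = 13.1168
  white: (44 − 46.125)² / 46.125 = 0.0979
χ² = 8.1386 + 13.1168 + 0.0979 = 21.3533 ≈ 21.353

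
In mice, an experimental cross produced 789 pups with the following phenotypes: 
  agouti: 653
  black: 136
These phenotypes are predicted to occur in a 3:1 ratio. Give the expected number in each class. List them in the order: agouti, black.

The 3:1 ratio has 4 parts, so with N = 789 the expected counts are:
  agouti: 789 × 3/4 = 591.75
  black: 789 × 1/4 = 197.25

591.75, 197.25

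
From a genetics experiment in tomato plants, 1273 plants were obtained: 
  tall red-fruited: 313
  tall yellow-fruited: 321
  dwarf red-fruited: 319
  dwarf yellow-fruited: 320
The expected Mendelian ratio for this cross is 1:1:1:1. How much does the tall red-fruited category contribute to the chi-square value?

The 1:1:1:1 ratio has 4 parts, so with N = 1273 the expected counts are:
  tall red-fruited: 1273 × 1/4 = 318.25
  tall yellow-fruited: 1273 × 1/4 = 318.25
  dwarf red-fruited: 1273 × 1/4 = 318.25
  dwarf yellow-fruited: 1273 × 1/4 = 318.25
Contribution of tall red-fruited: (313 − 318.25)² / 318.25 = 0.0866

0.087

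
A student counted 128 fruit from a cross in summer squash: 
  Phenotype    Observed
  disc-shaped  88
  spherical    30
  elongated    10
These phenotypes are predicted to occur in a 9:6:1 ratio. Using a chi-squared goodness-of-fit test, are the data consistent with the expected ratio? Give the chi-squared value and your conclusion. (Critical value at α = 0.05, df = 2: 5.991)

10.806; not consistent

The 9:6:1 ratio has 16 parts, so with N = 128 the expected counts are:
  disc-shaped: 128 × 9/16 = 72
  spherical: 128 × 6/16 = 48
  elongated: 128 × 1/16 = 8
χ² = Σ (O − E)² / E
  disc-shaped: (88 − 72)² / 72 = 3.5556
  spherical: (30 − 48)² / 48 = 6.7500
  elongated: (10 − 8)² / 8 = 0.5000
χ² = 3.5556 + 6.7500 + 0.5000 = 10.8056 ≈ 10.806
Degrees of freedom = 3 − 1 = 2; critical value at α = 0.05 is 5.991.
Since 10.806 > 5.991, we reject the null hypothesis — the data do not fit the 9:6:1 ratio.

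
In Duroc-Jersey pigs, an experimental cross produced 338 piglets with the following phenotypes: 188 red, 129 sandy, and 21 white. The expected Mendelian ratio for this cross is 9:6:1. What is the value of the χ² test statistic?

Total ratio parts = 16. Expected numbers out of 338:
  red: 338 × 9/16 = 190.125
  sandy: 338 × 6/16 = 126.75
  white: 338 × 1/16 = 21.125
χ² = Σ (O − E)² / E
  red: (188 − 190.125)² / 190.125 = 0.0238
  sandy: (129 − 126.75)² / 126.75 = 0.0399
  white: (21 − 21.125)² / 21.125 = 0.0007
χ² = 0.0238 + 0.0399 + 0.0007 = 0.0644 ≈ 0.064

0.064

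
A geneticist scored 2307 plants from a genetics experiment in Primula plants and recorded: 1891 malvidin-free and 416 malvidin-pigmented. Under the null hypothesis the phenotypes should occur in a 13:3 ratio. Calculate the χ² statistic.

0.781

Expected counts for N = 2307 under a 13:3 ratio (total parts = 16):
  malvidin-free: 2307 × 13/16 = 1874.4375
  malvidin-pigmented: 2307 × 3/16 = 432.5625
χ² = Σ (O − E)² / E
  malvidin-free: (1891 − 1874.4375)² / 1874.4375 = 0.1463
  malvidin-pigmented: (416 − 432.5625)² / 432.5625 = 0.6342
χ² = 0.1463 + 0.6342 = 0.7805 ≈ 0.781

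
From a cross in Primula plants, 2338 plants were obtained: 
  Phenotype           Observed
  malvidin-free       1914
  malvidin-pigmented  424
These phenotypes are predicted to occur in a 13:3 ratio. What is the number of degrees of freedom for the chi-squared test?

1

A goodness-of-fit test with 2 phenotype classes has df = 2 − 1 = 1.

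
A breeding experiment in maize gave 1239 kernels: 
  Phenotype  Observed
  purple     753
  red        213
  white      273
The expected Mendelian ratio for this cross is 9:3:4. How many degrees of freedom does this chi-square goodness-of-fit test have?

A goodness-of-fit test with 3 phenotype classes has df = 3 − 1 = 2.

2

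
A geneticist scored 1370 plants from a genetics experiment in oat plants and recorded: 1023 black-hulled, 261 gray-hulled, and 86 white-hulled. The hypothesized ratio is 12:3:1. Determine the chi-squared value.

0.088

The 12:3:1 ratio has 16 parts, so with N = 1370 the expected counts are:
  black-hulled: 1370 × 12/16 = 1027.5
  gray-hulled: 1370 × 3/16 = 256.875
  white-hulled: 1370 × 1/16 = 85.625
χ² = Σ (O − E)² / E
  black-hulled: (1023 − 1027.5)² / 1027.5 = 0.0197
  gray-hulled: (261 − 256.875)² / 256.875 = 0.0662
  white-hulled: (86 − 85.625)² / 85.625 = 0.0016
χ² = 0.0197 + 0.0662 + 0.0016 = 0.0875 ≈ 0.088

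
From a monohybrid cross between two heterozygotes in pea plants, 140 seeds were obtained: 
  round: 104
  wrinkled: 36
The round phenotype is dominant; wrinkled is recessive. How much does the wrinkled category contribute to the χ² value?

For a monohybrid cross between heterozygotes with complete dominance, the expected phenotypic ratio is 3:1.
Expected counts for N = 140 under a 3:1 ratio (total parts = 4):
  round: 140 × 3/4 = 105
  wrinkled: 140 × 1/4 = 35
Contribution of wrinkled: (36 − 35)² / 35 = 0.0286

0.029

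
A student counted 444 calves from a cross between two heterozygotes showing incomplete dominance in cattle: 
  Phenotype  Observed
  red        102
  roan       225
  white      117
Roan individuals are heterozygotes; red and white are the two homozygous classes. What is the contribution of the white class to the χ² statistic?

With incomplete dominance, a heterozygote × heterozygote cross gives a 1:2:1 phenotypic ratio.
Expected counts for N = 444 under a 1:2:1 ratio (total parts = 4):
  red: 444 × 1/4 = 111
  roan: 444 × 2/4 = 222
  white: 444 × 1/4 = 111
Contribution of white: (117 − 111)² / 111 = 0.3243

0.324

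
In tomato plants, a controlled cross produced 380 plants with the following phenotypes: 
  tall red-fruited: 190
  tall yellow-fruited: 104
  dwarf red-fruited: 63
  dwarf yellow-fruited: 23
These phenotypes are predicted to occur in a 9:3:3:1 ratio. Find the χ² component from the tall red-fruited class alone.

Total ratio parts = 16. Expected numbers out of 380:
  tall red-fruited: 380 × 9/16 = 213.75
  tall yellow-fruited: 380 × 3/16 = 71.25
  dwarf red-fruited: 380 × 3/16 = 71.25
  dwarf yellow-fruited: 380 × 1/16 = 23.75
Contribution of tall red-fruited: (190 − 213.75)² / 213.75 = 2.6389

2.639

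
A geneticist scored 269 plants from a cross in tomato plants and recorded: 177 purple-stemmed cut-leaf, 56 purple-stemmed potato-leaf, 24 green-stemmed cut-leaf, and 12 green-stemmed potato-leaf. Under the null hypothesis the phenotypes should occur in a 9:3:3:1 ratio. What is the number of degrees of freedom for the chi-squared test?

3

A goodness-of-fit test with 4 phenotype classes has df = 4 − 1 = 3.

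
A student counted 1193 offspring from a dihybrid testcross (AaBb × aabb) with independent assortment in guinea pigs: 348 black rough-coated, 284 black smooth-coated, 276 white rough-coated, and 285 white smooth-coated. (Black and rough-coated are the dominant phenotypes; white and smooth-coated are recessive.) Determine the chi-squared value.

A dihybrid testcross with independent assortment gives a 1:1:1:1 ratio.
Under the 1:1:1:1 hypothesis (Σ ratio = 4, N = 1193):
  black rough-coated: 1193 × 1/4 = 298.25
  black smooth-coated: 1193 × 1/4 = 298.25
  white rough-coated: 1193 × 1/4 = 298.25
  white smooth-coated: 1193 × 1/4 = 298.25
χ² = Σ (O − E)² / E
  black rough-coated: (348 − 298.25)² / 298.25 = 8.2986
  black smooth-coated: (284 − 298.25)² / 298.25 = 0.6808
  white rough-coated: (276 − 298.25)² / 298.25 = 1.6599
  white smooth-coated: (285 − 298.25)² / 298.25 = 0.5886
χ² = 8.2986 + 0.6808 + 1.6599 + 0.5886 = 11.2279 ≈ 11.228

11.228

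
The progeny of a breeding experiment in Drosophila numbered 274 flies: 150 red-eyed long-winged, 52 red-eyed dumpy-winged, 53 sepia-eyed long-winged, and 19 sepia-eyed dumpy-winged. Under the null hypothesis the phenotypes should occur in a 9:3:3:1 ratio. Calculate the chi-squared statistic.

Expected counts for N = 274 under a 9:3:3:1 ratio (total parts = 16):
  red-eyed long-winged: 274 × 9/16 = 154.125
  red-eyed dumpy-winged: 274 × 3/16 = 51.375
  sepia-eyed long-winged: 274 × 3/16 = 51.375
  sepia-eyed dumpy-winged: 274 × 1/16 = 17.125
χ² = Σ (O − E)² / E
  red-eyed long-winged: (150 − 154.125)² / 154.125 = 0.1104
  red-eyed dumpy-winged: (52 − 51.375)² / 51.375 = 0.0076
  sepia-eyed long-winged: (53 − 51.375)² / 51.375 = 0.0514
  sepia-eyed dumpy-winged: (19 − 17.125)² / 17.125 = 0.2053
χ² = 0.1104 + 0.0076 + 0.0514 + 0.2053 = 0.3747 ≈ 0.375

0.375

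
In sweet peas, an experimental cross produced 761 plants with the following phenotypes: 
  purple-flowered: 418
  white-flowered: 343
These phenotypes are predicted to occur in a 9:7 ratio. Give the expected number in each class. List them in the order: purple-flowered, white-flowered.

428.0625, 332.9375

The 9:7 ratio has 16 parts, so with N = 761 the expected counts are:
  purple-flowered: 761 × 9/16 = 428.0625
  white-flowered: 761 × 7/16 = 332.9375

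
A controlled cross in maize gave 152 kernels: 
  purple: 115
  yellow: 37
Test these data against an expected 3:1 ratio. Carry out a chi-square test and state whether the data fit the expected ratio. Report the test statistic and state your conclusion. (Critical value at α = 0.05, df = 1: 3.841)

0.035; consistent

Expected counts for N = 152 under a 3:1 ratio (total parts = 4):
  purple: 152 × 3/4 = 114
  yellow: 152 × 1/4 = 38
χ² = Σ (O − E)² / E
  purple: (115 − 114)² / 114 = 0.0088
  yellow: (37 − 38)² / 38 = 0.0263
χ² = 0.0088 + 0.0263 = 0.0351 ≈ 0.035
Degrees of freedom = 2 − 1 = 1; critical value at α = 0.05 is 3.841.
Since 0.035 < 3.841, we fail to reject the null hypothesis — the data are consistent with the 3:1 ratio.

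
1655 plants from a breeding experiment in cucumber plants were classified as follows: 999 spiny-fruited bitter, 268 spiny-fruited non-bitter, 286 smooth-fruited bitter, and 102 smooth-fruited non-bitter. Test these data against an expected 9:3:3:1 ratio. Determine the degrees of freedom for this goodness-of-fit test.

A goodness-of-fit test with 4 phenotype classes has df = 4 − 1 = 3.

3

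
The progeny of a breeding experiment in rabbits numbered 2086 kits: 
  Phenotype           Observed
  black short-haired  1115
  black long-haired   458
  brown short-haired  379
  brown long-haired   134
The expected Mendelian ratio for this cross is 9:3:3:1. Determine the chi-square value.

14.815

Under the 9:3:3:1 hypothesis (Σ ratio = 16, N = 2086):
  black short-haired: 2086 × 9/16 = 1173.375
  black long-haired: 2086 × 3/16 = 391.125
  brown short-haired: 2086 × 3/16 = 391.125
  brown long-haired: 2086 × 1/16 = 130.375
χ² = Σ (O − E)² / E
  black short-haired: (1115 − 1173.375)² / 1173.375 = 2.9041
  black long-haired: (458 − 391.125)² / 391.125 = 11.4344
  brown short-haired: (379 − 391.125)² / 391.125 = 0.3759
  brown long-haired: (134 − 130.375)² / 130.375 = 0.1008
χ² = 2.9041 + 11.4344 + 0.3759 + 0.1008 = 14.8152 ≈ 14.815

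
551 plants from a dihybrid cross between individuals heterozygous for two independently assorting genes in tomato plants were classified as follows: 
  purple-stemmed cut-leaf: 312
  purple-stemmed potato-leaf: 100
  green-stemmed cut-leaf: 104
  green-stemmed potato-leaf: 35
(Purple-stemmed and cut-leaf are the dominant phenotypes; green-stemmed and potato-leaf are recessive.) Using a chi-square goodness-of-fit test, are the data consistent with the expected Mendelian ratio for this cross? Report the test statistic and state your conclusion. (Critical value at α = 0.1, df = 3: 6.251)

0.134; consistent

A dihybrid F₂ with independent assortment and complete dominance at both loci gives a 9:3:3:1 phenotypic ratio.
Under the 9:3:3:1 hypothesis (Σ ratio = 16, N = 551):
  purple-stemmed cut-leaf: 551 × 9/16 = 309.9375
  purple-stemmed potato-leaf: 551 × 3/16 = 103.3125
  green-stemmed cut-leaf: 551 × 3/16 = 103.3125
  green-stemmed potato-leaf: 551 × 1/16 = 34.4375
χ² = Σ (O − E)² / E
  purple-stemmed cut-leaf: (312 − 309.9375)² / 309.9375 = 0.0137
  purple-stemmed potato-leaf: (100 − 103.3125)² / 103.3125 = 0.1062
  green-stemmed cut-leaf: (104 − 103.3125)² / 103.3125 = 0.0046
  green-stemmed potato-leaf: (35 − 34.4375)² / 34.4375 = 0.0092
χ² = 0.0137 + 0.1062 + 0.0046 + 0.0092 = 0.1337 ≈ 0.134
Degrees of freedom = 4 − 1 = 3; critical value at α = 0.1 is 6.251.
Since 0.134 < 6.251, we fail to reject the null hypothesis — the data are consistent with the 9:3:3:1 ratio.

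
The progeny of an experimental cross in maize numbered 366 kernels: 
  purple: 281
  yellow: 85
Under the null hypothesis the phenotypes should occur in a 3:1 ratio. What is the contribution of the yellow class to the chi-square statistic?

Under the 3:1 hypothesis (Σ ratio = 4, N = 366):
  purple: 366 × 3/4 = 274.5
  yellow: 366 × 1/4 = 91.5
Contribution of yellow: (85 − 91.5)² / 91.5 = 0.4617

0.462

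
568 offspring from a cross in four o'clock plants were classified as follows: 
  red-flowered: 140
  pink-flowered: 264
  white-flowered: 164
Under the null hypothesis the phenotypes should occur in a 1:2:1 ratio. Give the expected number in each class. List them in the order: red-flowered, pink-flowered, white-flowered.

The 1:2:1 ratio has 4 parts, so with N = 568 the expected counts are:
  red-flowered: 568 × 1/4 = 142
  pink-flowered: 568 × 2/4 = 284
  white-flowered: 568 × 1/4 = 142

142, 284, 142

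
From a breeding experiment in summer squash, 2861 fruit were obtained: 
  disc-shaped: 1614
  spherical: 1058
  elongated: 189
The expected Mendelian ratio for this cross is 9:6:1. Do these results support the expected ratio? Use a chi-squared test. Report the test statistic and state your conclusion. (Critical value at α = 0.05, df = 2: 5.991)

Expected counts for N = 2861 under a 9:6:1 ratio (total parts = 16):
  disc-shaped: 2861 × 9/16 = 1609.3125
  spherical: 2861 × 6/16 = 1072.875
  elongated: 2861 × 1/16 = 178.8125
χ² = Σ (O − E)² / E
  disc-shaped: (1614 − 1609.3125)² / 1609.3125 = 0.0137
  spherical: (1058 − 1072.875)² / 1072.875 = 0.2062
  elongated: (189 − 178.8125)² / 178.8125 = 0.5804
χ² = 0.0137 + 0.2062 + 0.5804 = 0.8003 ≈ 0.800
Degrees of freedom = 3 − 1 = 2; critical value at α = 0.05 is 5.991.
Since 0.800 < 5.991, we fail to reject the null hypothesis — the data are consistent with the 9:6:1 ratio.

0.800; consistent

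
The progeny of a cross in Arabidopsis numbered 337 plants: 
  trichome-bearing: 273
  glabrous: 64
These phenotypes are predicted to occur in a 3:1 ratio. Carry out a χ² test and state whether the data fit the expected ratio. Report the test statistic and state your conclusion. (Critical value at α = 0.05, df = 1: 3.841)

Total ratio parts = 4. Expected numbers out of 337:
  trichome-bearing: 337 × 3/4 = 252.75
  glabrous: 337 × 1/4 = 84.25
χ² = Σ (O − E)² / E
  trichome-bearing: (273 − 252.75)² / 252.75 = 1.6224
  glabrous: (64 − 84.25)² / 84.25 = 4.8672
χ² = 1.6224 + 4.8672 = 6.4896 ≈ 6.490
Degrees of freedom = 2 − 1 = 1; critical value at α = 0.05 is 3.841.
Since 6.490 > 3.841, we reject the null hypothesis — the data do not fit the 3:1 ratio.

6.490; not consistent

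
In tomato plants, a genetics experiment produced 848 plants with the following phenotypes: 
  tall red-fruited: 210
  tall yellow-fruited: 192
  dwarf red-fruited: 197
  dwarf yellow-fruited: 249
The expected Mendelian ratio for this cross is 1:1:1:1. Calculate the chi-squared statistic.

Expected counts for N = 848 under a 1:1:1:1 ratio (total parts = 4):
  tall red-fruited: 848 × 1/4 = 212
  tall yellow-fruited: 848 × 1/4 = 212
  dwarf red-fruited: 848 × 1/4 = 212
  dwarf yellow-fruited: 848 × 1/4 = 212
χ² = Σ (O − E)² / E
  tall red-fruited: (210 − 212)² / 212 = 0.0189
  tall yellow-fruited: (192 − 212)² / 212 = 1.8868
  dwarf red-fruited: (197 − 212)² / 212 = 1.0613
  dwarf yellow-fruited: (249 − 212)² / 212 = 6.4575
χ² = 0.0189 + 1.8868 + 1.0613 + 6.4575 = 9.4245 ≈ 9.425

9.425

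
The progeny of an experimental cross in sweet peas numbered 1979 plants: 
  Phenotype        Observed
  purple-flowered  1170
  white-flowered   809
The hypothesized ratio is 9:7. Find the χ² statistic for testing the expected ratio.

6.627

Expected counts for N = 1979 under a 9:7 ratio (total parts = 16):
  purple-flowered: 1979 × 9/16 = 1113.1875
  white-flowered: 1979 × 7/16 = 865.8125
χ² = Σ (O − E)² / E
  purple-flowered: (1170 − 1113.1875)² / 1113.1875 = 2.8995
  white-flowered: (809 − 865.8125)² / 865.8125 = 3.7279
χ² = 2.8995 + 3.7279 = 6.6274 ≈ 6.627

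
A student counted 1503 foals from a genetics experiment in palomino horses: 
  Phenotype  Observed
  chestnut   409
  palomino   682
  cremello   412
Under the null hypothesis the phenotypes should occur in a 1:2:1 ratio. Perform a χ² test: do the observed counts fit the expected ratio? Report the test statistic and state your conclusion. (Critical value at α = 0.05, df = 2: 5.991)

Expected counts for N = 1503 under a 1:2:1 ratio (total parts = 4):
  chestnut: 1503 × 1/4 = 375.75
  palomino: 1503 × 2/4 = 751.5
  cremello: 1503 × 1/4 = 375.75
χ² = Σ (O − E)² / E
  chestnut: (409 − 375.75)² / 375.75 = 2.9423
  palomino: (682 − 751.5)² / 751.5 = 6.4275
  cremello: (412 − 375.75)² / 375.75 = 3.4972
χ² = 2.9423 + 6.4275 + 3.4972 = 12.867
Degrees of freedom = 3 − 1 = 2; critical value at α = 0.05 is 5.991.
Since 12.867 > 5.991, we reject the null hypothesis — the data do not fit the 1:2:1 ratio.

12.867; not consistent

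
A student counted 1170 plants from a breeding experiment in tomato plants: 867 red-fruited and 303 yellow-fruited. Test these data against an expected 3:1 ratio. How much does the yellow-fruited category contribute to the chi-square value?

Under the 3:1 hypothesis (Σ ratio = 4, N = 1170):
  red-fruited: 1170 × 3/4 = 877.5
  yellow-fruited: 1170 × 1/4 = 292.5
Contribution of yellow-fruited: (303 − 292.5)² / 292.5 = 0.3769

0.377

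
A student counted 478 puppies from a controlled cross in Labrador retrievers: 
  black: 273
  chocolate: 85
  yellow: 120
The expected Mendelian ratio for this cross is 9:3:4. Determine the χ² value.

The 9:3:4 ratio has 16 parts, so with N = 478 the expected counts are:
  black: 478 × 9/16 = 268.875
  chocolate: 478 × 3/16 = 89.625
  yellow: 478 × 4/16 = 119.5
χ² = Σ (O − E)² / E
  black: (273 − 268.875)² / 268.875 = 0.0633
  chocolate: (85 − 89.625)² / 89.625 = 0.2387
  yellow: (120 − 119.5)² / 119.5 = 0.0021
χ² = 0.0633 + 0.2387 + 0.0021 = 0.3041 ≈ 0.304

0.304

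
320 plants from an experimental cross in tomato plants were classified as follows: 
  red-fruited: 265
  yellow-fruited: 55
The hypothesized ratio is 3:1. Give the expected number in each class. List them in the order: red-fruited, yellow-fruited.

The 3:1 ratio has 4 parts, so with N = 320 the expected counts are:
  red-fruited: 320 × 3/4 = 240
  yellow-fruited: 320 × 1/4 = 80

240, 80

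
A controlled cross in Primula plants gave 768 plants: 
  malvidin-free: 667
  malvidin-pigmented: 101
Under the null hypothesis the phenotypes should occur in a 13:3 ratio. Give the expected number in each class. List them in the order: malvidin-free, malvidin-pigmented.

The 13:3 ratio has 16 parts, so with N = 768 the expected counts are:
  malvidin-free: 768 × 13/16 = 624
  malvidin-pigmented: 768 × 3/16 = 144

624, 144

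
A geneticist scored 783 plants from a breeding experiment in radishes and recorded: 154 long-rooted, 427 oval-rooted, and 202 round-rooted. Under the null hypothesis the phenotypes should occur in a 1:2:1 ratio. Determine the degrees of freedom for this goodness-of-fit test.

A goodness-of-fit test with 3 phenotype classes has df = 3 − 1 = 2.

2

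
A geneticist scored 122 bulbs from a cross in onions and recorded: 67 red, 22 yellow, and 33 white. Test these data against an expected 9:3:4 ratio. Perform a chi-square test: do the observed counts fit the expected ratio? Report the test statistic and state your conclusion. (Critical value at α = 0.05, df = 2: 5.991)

Expected counts for N = 122 under a 9:3:4 ratio (total parts = 16):
  red: 122 × 9/16 = 68.625
  yellow: 122 × 3/16 = 22.875
  white: 122 × 4/16 = 30.5
χ² = Σ (O − E)² / E
  red: (67 − 68.625)² / 68.625 = 0.0385
  yellow: (22 − 22.875)² / 22.875 = 0.0335
  white: (33 − 30.5)² / 30.5 = 0.2049
χ² = 0.0385 + 0.0335 + 0.2049 = 0.2769 ≈ 0.277
Degrees of freedom = 3 − 1 = 2; critical value at α = 0.05 is 5.991.
Since 0.277 < 5.991, we fail to reject the null hypothesis — the data are consistent with the 9:3:4 ratio.

0.277; consistent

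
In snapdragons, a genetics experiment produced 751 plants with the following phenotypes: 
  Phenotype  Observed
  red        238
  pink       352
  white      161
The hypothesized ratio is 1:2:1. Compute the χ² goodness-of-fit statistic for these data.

Expected counts for N = 751 under a 1:2:1 ratio (total parts = 4):
  red: 751 × 1/4 = 187.75
  pink: 751 × 2/4 = 375.5
  white: 751 × 1/4 = 187.75
χ² = Σ (O − E)² / E
  red: (238 − 187.75)² / 187.75 = 13.4491
  pink: (352 − 375.5)² / 375.5 = 1.4707
  white: (161 − 187.75)² / 187.75 = 3.8113
χ² = 13.4491 + 1.4707 + 3.8113 = 18.7311 ≈ 18.731

18.731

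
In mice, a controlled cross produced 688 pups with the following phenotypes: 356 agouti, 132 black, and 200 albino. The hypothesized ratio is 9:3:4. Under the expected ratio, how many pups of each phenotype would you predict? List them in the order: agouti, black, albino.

387, 129, 172

The 9:3:4 ratio has 16 parts, so with N = 688 the expected counts are:
  agouti: 688 × 9/16 = 387
  black: 688 × 3/16 = 129
  albino: 688 × 4/16 = 172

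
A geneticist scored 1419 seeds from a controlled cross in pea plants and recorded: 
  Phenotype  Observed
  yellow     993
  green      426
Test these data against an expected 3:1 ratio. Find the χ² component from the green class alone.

The 3:1 ratio has 4 parts, so with N = 1419 the expected counts are:
  yellow: 1419 × 3/4 = 1064.25
  green: 1419 × 1/4 = 354.75
Contribution of green: (426 − 354.75)² / 354.75 = 14.3103

14.310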